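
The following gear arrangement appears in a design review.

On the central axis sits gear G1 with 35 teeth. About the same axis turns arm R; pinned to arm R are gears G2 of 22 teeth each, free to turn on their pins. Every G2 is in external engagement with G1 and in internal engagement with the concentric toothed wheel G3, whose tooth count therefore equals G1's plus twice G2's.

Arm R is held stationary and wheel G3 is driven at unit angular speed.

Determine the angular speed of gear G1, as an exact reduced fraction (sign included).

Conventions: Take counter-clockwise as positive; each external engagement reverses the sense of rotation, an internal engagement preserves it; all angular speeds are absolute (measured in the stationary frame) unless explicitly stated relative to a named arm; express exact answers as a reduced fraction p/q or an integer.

-79/35

topology: planetary set — G1 35T / G2 22T / G3 79T, arm = carrier (Willis)
ring teeth: 35 + 2·22 = 79
35(ω_sun−ω_arm) = −79(ω_ring−ω_arm),  ω_arm = 0, ω_ring = 1
ω_sun = 0 − (79/35)(1−0) = -79/35
exact speed ratio = -79/35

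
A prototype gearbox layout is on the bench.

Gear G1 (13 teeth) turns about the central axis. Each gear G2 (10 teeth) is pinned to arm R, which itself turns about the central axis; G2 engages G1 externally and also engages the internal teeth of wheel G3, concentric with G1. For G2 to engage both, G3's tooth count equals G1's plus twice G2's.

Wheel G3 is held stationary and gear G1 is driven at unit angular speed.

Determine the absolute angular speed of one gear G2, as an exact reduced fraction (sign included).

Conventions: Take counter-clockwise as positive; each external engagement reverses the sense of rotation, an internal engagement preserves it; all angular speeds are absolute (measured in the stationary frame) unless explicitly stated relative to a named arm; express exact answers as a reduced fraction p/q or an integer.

-13/20

planetary set (13T centre, 10T on arm, 33T internal) — Willis relation
ring teeth: 13 + 2·10 = 33
13(ω_sun−ω_arm) = −33(ω_ring−ω_arm),  ω_ring = 0, ω_sun = 1
13(1−ω_arm) = −33(0−ω_arm)  ⇒  46·ω_arm = 13  ⇒  ω_arm = 13/46
sun–planet mesh: 13·(1−13/46) = −10·(ω_p−ω_arm)  ⇒  ω_p−ω_arm = -429/460
ω_p = 13/46 − 429/460 = -13/20
exact speed ratio = -13/20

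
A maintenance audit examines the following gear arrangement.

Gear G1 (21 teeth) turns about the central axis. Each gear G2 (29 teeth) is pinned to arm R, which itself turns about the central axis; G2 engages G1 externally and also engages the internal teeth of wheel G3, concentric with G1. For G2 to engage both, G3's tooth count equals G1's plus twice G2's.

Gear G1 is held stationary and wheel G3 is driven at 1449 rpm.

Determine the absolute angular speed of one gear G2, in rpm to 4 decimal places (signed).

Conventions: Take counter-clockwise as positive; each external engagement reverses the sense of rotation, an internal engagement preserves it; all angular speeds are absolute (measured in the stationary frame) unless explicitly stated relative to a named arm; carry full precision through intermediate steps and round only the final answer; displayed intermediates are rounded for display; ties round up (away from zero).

recognized (axles ride arm R): planetary set, 21/29/79 teeth
normalise by the input: solve with ω_ring = 1, then scale by 1449 rpm
ring teeth: 21 + 2·29 = 79
21(ω_sun−ω_arm) = −79(ω_ring−ω_arm),  ω_sun = 0, ω_ring = 1
21(0−ω_arm) = −79(1−ω_arm)  ⇒  100·ω_arm = 79  ⇒  ω_arm = 79/100
sun–planet mesh: 21·(0−79/100) = −29·(ω_p−ω_arm)  ⇒  ω_p−ω_arm = 1659/2900
ω_p = 79/100 + 1659/2900 = 79/58
scale: ω_p = 79/58 × 1449 rpm = +1973.6379 rpm

+1973.6379 rpm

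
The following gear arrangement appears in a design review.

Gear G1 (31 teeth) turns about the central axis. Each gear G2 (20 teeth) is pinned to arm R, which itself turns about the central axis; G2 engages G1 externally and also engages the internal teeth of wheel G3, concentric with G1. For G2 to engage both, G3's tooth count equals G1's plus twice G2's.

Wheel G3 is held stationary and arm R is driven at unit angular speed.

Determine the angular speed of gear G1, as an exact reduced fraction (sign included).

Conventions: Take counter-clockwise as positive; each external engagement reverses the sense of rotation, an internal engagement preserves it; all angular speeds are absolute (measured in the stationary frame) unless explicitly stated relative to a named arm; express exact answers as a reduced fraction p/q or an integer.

102/31

class = planetary set [G3 = 31+2·20 = 71; Willis about the carrier]
ring teeth: 31 + 2·20 = 71
31(ω_sun−ω_arm) = −71(ω_ring−ω_arm),  ω_ring = 0, ω_arm = 1
ω_sun = 1 − (71/31)(0−1) = 102/31
exact speed ratio = 102/31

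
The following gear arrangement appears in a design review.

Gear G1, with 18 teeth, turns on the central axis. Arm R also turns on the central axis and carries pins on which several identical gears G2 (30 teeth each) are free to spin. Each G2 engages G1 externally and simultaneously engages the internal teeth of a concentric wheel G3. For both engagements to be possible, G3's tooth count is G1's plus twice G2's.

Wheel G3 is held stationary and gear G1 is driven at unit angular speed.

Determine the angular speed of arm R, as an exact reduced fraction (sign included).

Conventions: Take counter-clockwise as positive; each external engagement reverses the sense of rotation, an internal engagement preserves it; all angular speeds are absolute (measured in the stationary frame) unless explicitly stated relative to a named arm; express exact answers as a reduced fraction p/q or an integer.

3/16

recognized (axles ride arm R): planetary set, 18/30/78 teeth
ring teeth: 18 + 2·30 = 78
18(ω_sun−ω_arm) = −78(ω_ring−ω_arm),  ω_ring = 0, ω_sun = 1
18(1−ω_arm) = −78(0−ω_arm)  ⇒  96·ω_arm = 18  ⇒  ω_arm = 3/16
exact speed ratio = 3/16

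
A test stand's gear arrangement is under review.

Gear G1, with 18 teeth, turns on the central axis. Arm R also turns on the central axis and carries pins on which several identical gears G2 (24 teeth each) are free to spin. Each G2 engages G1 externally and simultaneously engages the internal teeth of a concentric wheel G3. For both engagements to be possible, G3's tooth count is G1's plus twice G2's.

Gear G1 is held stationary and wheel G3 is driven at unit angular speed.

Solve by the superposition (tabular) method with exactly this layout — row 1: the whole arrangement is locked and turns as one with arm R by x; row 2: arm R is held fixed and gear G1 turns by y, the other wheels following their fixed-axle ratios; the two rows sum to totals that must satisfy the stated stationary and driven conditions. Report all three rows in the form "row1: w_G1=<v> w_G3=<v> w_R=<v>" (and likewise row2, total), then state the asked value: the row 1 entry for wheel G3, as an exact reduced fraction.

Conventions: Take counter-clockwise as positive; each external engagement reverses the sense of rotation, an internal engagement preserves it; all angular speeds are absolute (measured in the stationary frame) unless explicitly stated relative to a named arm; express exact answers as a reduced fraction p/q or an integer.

row1: w_G1=11/14 w_G3=11/14 w_R=11/14
row2: w_G1=-11/14 w_G3=3/14 w_R=0
total: w_G1=0 w_G3=1 w_R=11/14
asked value: 11/14

topology: planetary set — G1 18T / G2 24T / G3 66T, arm = carrier (Willis)
row 1 — lock + rotate with arm: ω_sun = ω_ring = ω_arm = x
row 2 (arm held, sun turns y): ω_ring = −(18/66)·y, ω_arm = 0
boundary: total ω_sun = x + y = 0 and total ω_ring = x − (18/66)·y = 1  ⇒  y = -11/14, x = 11/14
row 2 ring = −(18/66)·(-11/14) = 3/14
totals (row 1 + row 2): sun 11/14 + (-11/14) = 0, ring 11/14 + 3/14 = 1, arm 11/14 + 0 = 11/14
asked cell (row1, ring) = 11/14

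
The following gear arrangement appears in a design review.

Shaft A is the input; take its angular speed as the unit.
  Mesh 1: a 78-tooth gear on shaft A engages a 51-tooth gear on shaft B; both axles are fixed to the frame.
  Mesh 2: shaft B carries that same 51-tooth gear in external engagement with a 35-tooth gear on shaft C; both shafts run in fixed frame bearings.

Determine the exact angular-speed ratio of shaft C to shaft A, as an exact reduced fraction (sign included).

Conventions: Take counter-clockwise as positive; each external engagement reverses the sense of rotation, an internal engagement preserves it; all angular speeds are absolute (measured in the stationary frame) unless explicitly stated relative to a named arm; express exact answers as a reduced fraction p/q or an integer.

78/35

class = fixed-axis compound train [2 meshes; 2 ratios multiply, 2 sense flips]
mesh 1 [78T→51T]: running ratio 26/17, sense −
mesh 2 [51T→35T]: running ratio 78/35, sense +
ω_out/ω_in = 78/35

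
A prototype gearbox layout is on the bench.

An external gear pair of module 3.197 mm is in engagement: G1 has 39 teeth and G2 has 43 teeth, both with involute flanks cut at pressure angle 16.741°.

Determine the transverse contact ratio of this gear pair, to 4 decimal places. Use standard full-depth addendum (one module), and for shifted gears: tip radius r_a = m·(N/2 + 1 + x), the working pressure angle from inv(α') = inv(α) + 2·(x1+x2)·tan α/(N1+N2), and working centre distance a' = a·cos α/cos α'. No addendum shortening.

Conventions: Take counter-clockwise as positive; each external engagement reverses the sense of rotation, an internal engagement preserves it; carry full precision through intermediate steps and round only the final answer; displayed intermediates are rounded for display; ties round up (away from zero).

topology: single-mesh involute geometry — m = 3.197, 39T/43T pair
base radii: r_b1 = 59.699256, r_b2 = 65.822257
tip radii: r_a1 = 65.538500, r_a2 = 71.932500
no profile shift: α' = α, a' = a
action lengths: √(r_a1²−r_b1²) = 27.042444, √(r_a2²−r_b2²) = 29.012325
base pitch p_b = π·m·cos α = 9.617987
CR = (27.042444 + 29.012325 − 131.077000·sin 16.74100°)/9.617987 = 1.902538
contact ratio ≈ 1.9025

1.9025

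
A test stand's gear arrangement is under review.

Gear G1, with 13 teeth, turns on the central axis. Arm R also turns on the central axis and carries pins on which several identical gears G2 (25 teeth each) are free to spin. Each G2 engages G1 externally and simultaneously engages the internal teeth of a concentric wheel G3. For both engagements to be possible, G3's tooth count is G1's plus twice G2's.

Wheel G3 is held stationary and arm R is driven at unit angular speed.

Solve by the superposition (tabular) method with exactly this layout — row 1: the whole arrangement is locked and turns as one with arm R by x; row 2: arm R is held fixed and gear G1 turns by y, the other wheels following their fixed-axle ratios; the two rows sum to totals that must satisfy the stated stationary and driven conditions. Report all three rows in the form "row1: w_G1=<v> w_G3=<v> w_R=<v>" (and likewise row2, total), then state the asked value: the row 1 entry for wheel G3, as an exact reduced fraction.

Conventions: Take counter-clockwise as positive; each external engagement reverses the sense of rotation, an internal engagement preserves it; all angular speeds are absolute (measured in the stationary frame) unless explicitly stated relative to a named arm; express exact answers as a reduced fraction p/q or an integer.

class = planetary set [G3 = 13+2·25 = 63; Willis about the carrier]
row 1 — lock + rotate with arm: ω_sun = ω_ring = ω_arm = x
superposition row 2 [arm held]: sun y, ring −(13/63)·y, arm 0
boundary: total ω_ring = x − (13/63)·y = 0 and total ω_arm = x = 1  ⇒  y = 63/13, x = 1
row 2 ring = −(13/63)·63/13 = -1
totals (row 1 + row 2): sun 1 + 63/13 = 76/13, ring 1 + (-1) = 0, arm 1 + 0 = 1
asked cell (row1, ring) = 1

row1: w_G1=1 w_G3=1 w_R=1
row2: w_G1=63/13 w_G3=-1 w_R=0
total: w_G1=76/13 w_G3=0 w_R=1
asked value: 1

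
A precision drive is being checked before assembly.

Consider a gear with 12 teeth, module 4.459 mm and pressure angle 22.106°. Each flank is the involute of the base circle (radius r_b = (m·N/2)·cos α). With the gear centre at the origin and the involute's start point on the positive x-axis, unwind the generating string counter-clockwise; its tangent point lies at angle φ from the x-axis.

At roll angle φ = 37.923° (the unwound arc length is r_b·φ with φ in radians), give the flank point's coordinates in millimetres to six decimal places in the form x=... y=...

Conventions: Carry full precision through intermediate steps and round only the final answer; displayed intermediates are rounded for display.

x=29.636453 y=2.292459

recognized (one wheel, involute flank): single-mesh tooth geometry, m = 4.459, N = 12
pitch radius r_p = m·N/2 = 4.459·12/2 = 26.754000
base radius r_b = r_p·cos α = 26.754000·cos 22.106° = 24.787293
roll angle φ = 37.923° = 0.66188121 rad
x = r_b·(cos φ + φ·sin φ) = 29.636453
y = r_b·(sin φ − φ·cos φ) = 2.292459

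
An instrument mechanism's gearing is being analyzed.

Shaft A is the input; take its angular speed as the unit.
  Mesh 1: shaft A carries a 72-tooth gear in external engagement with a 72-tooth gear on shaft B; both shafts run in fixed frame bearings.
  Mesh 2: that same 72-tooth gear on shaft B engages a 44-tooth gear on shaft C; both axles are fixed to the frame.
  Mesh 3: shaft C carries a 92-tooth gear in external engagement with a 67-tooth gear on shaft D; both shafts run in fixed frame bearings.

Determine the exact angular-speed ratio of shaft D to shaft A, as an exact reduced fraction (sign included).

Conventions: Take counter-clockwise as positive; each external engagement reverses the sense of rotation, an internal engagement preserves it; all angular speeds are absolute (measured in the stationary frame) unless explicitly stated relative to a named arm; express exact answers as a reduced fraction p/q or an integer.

class = fixed-axis compound train [3 meshes; 3 ratios multiply, 3 sense flips]
mesh 1 [72T→72T]: running ratio 1, sense −
mesh 2 [72T→44T]: running ratio 18/11, sense +
mesh 3 [92T→67T]: running ratio 1656/737, sense −
ω_out/ω_in = -1656/737

-1656/737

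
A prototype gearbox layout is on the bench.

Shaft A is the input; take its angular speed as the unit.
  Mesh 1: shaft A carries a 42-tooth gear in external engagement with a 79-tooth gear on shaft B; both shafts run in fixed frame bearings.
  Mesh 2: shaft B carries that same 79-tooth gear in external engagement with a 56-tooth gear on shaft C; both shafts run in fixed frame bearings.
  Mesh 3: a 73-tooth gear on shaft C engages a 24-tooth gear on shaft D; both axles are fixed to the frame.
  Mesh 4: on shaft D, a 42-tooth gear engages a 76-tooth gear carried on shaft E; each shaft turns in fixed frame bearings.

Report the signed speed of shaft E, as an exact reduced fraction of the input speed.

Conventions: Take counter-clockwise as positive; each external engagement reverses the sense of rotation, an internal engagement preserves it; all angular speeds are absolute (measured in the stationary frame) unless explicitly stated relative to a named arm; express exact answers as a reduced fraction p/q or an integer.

4-mesh fixed-axis compound train (all bearings frame-fixed)
mesh 1 [42T→79T]: |ω|/ω_in = 1×42/79 = 42/79, sense flips to −
mesh 2 [79T→56T]: |ω|/ω_in = (42/79)×79/56 = 3/4, sense flips to +
mesh 3 [73T→24T]: |ω|/ω_in = (3/4)×73/24 = 73/32, sense flips to −
mesh 4 [42T→76T]: |ω|/ω_in = (73/32)×42/76 = 1533/1216, sense flips to +
signed output speed (× input speed) = 1533/1216

1533/1216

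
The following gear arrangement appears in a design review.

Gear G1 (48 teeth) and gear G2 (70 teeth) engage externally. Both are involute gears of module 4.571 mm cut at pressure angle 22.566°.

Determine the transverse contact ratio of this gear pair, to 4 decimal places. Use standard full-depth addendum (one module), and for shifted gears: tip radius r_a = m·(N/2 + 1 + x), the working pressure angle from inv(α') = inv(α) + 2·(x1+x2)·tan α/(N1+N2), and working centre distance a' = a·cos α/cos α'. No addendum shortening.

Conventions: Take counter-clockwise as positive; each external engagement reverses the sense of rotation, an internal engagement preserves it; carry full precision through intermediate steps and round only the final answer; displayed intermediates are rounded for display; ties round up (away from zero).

1.6486

class = single-mesh tooth geometry [involute pair 48T × 70T, m = 4.571]
base radii: r_b1 = 101.304853, r_b2 = 147.736244
tip radii: r_a1 = 114.275000, r_a2 = 164.556000
no profile shift: α' = α, a' = a
action lengths: √(r_a1²−r_b1²) = 52.878184, √(r_a2²−r_b2²) = 72.475370
base pitch p_b = π·m·cos α = 13.260774
CR = (52.878184 + 72.475370 − 269.689000·sin 22.56600°)/13.260774 = 1.648554
contact ratio ≈ 1.6486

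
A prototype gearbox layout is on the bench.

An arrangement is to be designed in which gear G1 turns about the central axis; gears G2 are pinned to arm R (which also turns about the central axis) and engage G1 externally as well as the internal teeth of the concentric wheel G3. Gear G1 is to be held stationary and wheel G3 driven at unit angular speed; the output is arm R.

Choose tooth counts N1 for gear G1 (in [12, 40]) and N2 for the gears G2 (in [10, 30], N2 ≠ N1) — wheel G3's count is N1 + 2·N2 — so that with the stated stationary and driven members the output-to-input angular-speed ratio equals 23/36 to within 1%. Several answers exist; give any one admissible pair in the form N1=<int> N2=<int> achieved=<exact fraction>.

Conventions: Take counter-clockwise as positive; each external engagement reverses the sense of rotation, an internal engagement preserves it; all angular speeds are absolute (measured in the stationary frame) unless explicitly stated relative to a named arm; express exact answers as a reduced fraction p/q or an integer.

N1=26 N2=10 achieved=23/36

topology: planetary set — design target 23/36, arm = carrier (Willis)
Willis with ω_sun = 0: ω_arm/ω_ring = N3/(N1+N3); set equal to 23/36  ⇒  N3/N1 = (23/36)/(1 − 23/36) = 23/13
N3 = N1 + 2·N2  ⇒  N2/N1 = (N3/N1 − 1)/2 = (23/13 − 1)/2 = 5/13
smallest multiple with N1 ≥ 12 and N2 ≥ 10: k = 2  ⇒  N1 = 2·13 = 26, N2 = 2·5 = 10 (N1 ≤ 40, N2 ≤ 30, N2 ≠ N1 ✓), N3 = 26 + 2·10 = 46
check: N3/(N1+N3) with N1 = 26, N3 = 46 gives 23/36; |achieved − target| = 0 ≤ 23/3600 ✓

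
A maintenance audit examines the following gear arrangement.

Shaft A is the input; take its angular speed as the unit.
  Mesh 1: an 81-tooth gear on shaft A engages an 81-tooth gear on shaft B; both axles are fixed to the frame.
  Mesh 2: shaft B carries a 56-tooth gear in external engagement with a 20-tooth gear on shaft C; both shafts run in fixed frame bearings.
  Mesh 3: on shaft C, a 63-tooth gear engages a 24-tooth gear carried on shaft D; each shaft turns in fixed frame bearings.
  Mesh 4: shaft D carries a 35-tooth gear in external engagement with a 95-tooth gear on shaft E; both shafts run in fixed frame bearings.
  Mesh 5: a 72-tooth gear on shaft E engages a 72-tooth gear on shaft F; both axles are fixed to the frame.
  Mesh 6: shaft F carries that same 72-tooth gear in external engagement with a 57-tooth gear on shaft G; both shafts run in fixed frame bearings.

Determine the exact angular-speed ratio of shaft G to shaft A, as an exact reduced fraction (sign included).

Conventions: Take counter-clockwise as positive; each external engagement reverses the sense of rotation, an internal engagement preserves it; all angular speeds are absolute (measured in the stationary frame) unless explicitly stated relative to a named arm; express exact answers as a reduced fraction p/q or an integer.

6174/1805

class = fixed-axis compound train [6 meshes; 6 ratios multiply, 6 sense flips]
mesh 1 [81T→81T]: running ratio 1, sense −
mesh 2 [56T→20T]: running ratio 14/5, sense +
mesh 3 [63T→24T]: running ratio 147/20, sense −
mesh 4 [35T→95T]: running ratio 1029/380, sense +
mesh 5 [72T→72T]: running ratio 1029/380, sense −
mesh 6 [72T→57T]: running ratio 6174/1805, sense +
ω_out/ω_in = 6174/1805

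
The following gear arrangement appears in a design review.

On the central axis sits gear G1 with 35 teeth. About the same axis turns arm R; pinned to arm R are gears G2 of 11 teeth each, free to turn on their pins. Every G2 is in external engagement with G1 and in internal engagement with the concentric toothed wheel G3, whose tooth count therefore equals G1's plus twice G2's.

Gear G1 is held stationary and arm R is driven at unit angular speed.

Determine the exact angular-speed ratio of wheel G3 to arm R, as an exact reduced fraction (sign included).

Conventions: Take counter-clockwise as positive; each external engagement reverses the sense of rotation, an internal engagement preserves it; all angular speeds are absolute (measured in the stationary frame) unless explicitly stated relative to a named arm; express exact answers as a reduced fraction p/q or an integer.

92/57

topology: planetary set — G1 35T / G2 11T / G3 57T, arm = carrier (Willis)
ring teeth: 35 + 2·11 = 57
35(ω_sun−ω_arm) = −57(ω_ring−ω_arm),  ω_sun = 0, ω_arm = 1
ω_ring = 1 − (35/57)(0−1) = 92/57
ω_out/ω_in = 92/57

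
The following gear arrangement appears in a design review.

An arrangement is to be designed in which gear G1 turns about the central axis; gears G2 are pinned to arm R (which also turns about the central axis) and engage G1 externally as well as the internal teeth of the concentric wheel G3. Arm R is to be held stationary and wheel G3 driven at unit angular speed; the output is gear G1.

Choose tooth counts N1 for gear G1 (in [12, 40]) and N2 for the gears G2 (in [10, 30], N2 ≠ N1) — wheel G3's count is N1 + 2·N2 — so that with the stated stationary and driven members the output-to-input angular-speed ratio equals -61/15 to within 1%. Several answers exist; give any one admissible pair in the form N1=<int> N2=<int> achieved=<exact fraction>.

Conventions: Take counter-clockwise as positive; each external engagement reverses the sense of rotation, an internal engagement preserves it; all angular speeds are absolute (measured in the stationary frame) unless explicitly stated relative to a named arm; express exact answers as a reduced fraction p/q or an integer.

topology: planetary set — design target -61/15, arm = carrier (Willis)
Willis with ω_arm = 0: ω_sun/ω_ring = −N3/N1; set equal to -61/15  ⇒  N3/N1 = −(-61/15) = 61/15
N3 = N1 + 2·N2  ⇒  N2/N1 = (N3/N1 − 1)/2 = (61/15 − 1)/2 = 23/15
smallest multiple with N1 ≥ 12 and N2 ≥ 10: k = 1  ⇒  N1 = 1·15 = 15, N2 = 1·23 = 23 (N1 ≤ 40, N2 ≤ 30, N2 ≠ N1 ✓), N3 = 15 + 2·23 = 61
check: −N3/N1 with N1 = 15, N3 = 61 gives -61/15; |achieved − target| = 0 ≤ 61/1500 ✓

N1=15 N2=23 achieved=-61/15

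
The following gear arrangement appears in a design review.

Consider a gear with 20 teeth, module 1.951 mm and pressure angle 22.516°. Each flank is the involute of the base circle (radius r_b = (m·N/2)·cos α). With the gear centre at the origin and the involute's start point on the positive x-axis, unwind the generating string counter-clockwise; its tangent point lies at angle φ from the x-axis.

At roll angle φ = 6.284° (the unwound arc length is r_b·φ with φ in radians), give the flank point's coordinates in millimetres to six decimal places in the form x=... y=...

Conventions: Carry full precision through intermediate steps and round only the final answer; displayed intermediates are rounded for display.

single-mesh involute tooth geometry (20T wheel at module 1.951)
pitch radius r_p = m·N/2 = 1.951·20/2 = 19.510000
base radius r_b = r_p·cos α = 19.510000·cos 22.516° = 18.022804
roll angle φ = 6.284° = 0.10967649 rad
x = r_b·(cos φ + φ·sin φ) = 18.130876
y = r_b·(sin φ − φ·cos φ) = 0.007916

x=18.130876 y=0.007916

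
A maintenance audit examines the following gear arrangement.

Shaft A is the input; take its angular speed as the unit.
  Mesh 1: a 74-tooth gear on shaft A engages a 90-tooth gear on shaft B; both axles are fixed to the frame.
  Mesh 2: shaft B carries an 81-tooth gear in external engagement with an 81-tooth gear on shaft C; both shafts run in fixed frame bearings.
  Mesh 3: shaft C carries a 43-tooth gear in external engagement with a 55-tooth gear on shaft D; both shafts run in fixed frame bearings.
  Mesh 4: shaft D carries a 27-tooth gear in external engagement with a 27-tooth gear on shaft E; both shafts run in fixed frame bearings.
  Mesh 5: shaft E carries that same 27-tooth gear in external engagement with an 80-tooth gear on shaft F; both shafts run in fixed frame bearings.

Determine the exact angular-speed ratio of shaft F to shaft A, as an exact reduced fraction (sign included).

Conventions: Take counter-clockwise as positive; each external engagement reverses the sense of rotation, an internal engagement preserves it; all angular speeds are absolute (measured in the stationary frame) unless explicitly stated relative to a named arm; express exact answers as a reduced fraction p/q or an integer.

class = fixed-axis compound train [5 meshes; 5 ratios multiply, 5 sense flips]
mesh 1 [74T→90T]: running ratio 37/45, sense −
mesh 2 [81T→81T]: running ratio 37/45, sense +
mesh 3 [43T→55T]: running ratio 1591/2475, sense −
mesh 4 [27T→27T]: running ratio 1591/2475, sense +
mesh 5 [27T→80T]: running ratio 4773/22000, sense −
ω_out/ω_in = -4773/22000

-4773/22000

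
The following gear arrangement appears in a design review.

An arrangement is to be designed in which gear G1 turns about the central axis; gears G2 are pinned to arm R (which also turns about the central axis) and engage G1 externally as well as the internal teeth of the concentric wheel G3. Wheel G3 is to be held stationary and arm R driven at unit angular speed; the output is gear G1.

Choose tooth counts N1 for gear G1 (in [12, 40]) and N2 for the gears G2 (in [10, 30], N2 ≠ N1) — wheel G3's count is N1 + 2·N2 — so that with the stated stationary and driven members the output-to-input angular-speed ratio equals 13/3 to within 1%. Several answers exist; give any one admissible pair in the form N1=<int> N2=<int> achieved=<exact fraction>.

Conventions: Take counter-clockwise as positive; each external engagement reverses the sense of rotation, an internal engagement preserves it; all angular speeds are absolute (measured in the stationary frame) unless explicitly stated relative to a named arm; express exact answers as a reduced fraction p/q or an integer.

design class (target 13/3): planetary set
Willis with ω_ring = 0: ω_sun/ω_arm = (N1+N3)/N1; set equal to 13/3  ⇒  N3/N1 = 13/3 − 1 = 10/3
N3 = N1 + 2·N2  ⇒  N2/N1 = (N3/N1 − 1)/2 = (10/3 − 1)/2 = 7/6
smallest multiple with N1 ≥ 12 and N2 ≥ 10: k = 2  ⇒  N1 = 2·6 = 12, N2 = 2·7 = 14 (N1 ≤ 40, N2 ≤ 30, N2 ≠ N1 ✓), N3 = 12 + 2·14 = 40
check: (N1+N3)/N1 with N1 = 12, N3 = 40 gives 13/3; |achieved − target| = 0 ≤ 13/300 ✓

N1=12 N2=14 achieved=13/3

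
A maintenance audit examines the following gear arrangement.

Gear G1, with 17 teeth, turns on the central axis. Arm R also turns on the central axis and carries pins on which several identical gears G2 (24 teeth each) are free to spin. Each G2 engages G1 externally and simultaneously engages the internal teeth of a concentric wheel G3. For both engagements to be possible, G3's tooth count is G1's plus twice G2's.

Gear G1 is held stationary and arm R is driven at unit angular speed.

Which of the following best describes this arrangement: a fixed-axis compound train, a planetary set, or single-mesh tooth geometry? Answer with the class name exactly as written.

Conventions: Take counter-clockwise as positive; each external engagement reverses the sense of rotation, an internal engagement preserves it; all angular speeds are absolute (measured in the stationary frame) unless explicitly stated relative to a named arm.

planetary set

topology: planetary set — G1 17T / G2 24T / G3 65T, arm = carrier (Willis)
classification: planetary set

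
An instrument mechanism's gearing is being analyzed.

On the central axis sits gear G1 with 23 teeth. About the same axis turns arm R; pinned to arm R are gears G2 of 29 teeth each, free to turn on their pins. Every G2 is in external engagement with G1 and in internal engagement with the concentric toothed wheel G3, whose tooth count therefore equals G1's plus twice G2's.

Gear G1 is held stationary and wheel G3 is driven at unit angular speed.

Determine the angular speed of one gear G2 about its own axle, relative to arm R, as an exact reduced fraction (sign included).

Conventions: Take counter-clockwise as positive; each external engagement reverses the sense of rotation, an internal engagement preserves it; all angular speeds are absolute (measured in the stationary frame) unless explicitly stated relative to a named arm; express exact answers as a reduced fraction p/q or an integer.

planetary set (23T centre, 29T on arm, 81T internal) — Willis relation
ring teeth: 23 + 2·29 = 81
23(ω_sun−ω_arm) = −81(ω_ring−ω_arm),  ω_sun = 0, ω_ring = 1
23(0−ω_arm) = −81(1−ω_arm)  ⇒  104·ω_arm = 81  ⇒  ω_arm = 81/104
sun–planet mesh: 23·(0−81/104) = −29·(ω_p−ω_arm)  ⇒  ω_p−ω_arm = 1863/3016
exact speed ratio = 1863/3016

1863/3016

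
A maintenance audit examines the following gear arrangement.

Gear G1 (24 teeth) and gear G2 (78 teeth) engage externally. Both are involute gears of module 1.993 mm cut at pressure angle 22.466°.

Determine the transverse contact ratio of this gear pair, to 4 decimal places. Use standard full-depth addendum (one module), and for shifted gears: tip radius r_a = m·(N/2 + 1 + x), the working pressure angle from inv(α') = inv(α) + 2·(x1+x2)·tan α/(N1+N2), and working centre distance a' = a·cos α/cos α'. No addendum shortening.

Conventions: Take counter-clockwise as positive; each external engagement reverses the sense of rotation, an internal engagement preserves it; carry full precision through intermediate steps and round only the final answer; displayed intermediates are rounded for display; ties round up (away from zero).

single-mesh involute tooth geometry (24T engaging 78T at module 1.993)
base radii: r_b1 = 22.100930, r_b2 = 71.828023
tip radii: r_a1 = 25.909000, r_a2 = 79.720000
no profile shift: α' = α, a' = a
action lengths: √(r_a1²−r_b1²) = 13.521286, √(r_a2²−r_b2²) = 34.583429
base pitch p_b = π·m·cos α = 5.786010
CR = (13.521286 + 34.583429 − 101.643000·sin 22.46600°)/5.786010 = 1.600992
contact ratio ≈ 1.6010

1.6010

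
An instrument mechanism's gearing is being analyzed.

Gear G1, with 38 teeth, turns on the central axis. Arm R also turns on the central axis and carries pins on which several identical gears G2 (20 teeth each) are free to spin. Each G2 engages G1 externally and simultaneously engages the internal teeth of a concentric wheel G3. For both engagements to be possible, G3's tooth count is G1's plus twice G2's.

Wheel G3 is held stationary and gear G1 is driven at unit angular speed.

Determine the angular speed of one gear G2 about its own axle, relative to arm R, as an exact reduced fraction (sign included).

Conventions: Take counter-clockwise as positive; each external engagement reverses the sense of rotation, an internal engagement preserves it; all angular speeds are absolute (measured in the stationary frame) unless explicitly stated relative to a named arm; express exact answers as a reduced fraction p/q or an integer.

topology: planetary set — G1 38T / G2 20T / G3 78T, arm = carrier (Willis)
ring teeth: 38 + 2·20 = 78
38(ω_sun−ω_arm) = −78(ω_ring−ω_arm),  ω_ring = 0, ω_sun = 1
38(1−ω_arm) = −78(0−ω_arm)  ⇒  116·ω_arm = 38  ⇒  ω_arm = 19/58
sun–planet mesh: 38·(1−19/58) = −20·(ω_p−ω_arm)  ⇒  ω_p−ω_arm = -741/580
exact speed ratio = -741/580

-741/580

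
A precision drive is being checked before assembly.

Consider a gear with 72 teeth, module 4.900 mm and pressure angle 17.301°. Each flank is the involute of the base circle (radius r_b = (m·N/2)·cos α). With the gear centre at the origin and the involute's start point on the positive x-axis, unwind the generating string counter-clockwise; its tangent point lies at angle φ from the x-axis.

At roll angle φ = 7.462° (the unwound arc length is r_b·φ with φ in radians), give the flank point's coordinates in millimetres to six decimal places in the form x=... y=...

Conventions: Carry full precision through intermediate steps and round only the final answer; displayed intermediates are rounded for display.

single-mesh involute tooth geometry (72T wheel at module 4.900)
pitch radius r_p = m·N/2 = 4.900·72/2 = 176.400000
base radius r_b = r_p·cos α = 176.400000·cos 17.301° = 168.418889
roll angle φ = 7.462° = 0.13023647 rad
x = r_b·(cos φ + φ·sin φ) = 169.841160
y = r_b·(sin φ − φ·cos φ) = 0.123803

x=169.841160 y=0.123803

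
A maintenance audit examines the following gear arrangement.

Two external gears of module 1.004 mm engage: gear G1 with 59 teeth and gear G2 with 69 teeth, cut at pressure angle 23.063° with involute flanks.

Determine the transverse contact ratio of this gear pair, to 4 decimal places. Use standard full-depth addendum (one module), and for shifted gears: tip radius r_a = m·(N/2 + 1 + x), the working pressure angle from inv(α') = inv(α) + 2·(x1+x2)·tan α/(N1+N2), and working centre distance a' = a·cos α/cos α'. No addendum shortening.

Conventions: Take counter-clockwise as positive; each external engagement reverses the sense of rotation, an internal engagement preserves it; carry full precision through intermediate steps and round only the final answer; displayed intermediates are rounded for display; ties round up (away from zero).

recognized (one external pair, fixed centres): single-mesh tooth geometry, m = 1.004, N1 = 59, N2 = 69
base radii: r_b1 = 27.250771, r_b2 = 31.869546
tip radii: r_a1 = 30.622000, r_a2 = 35.642000
no profile shift: α' = α, a' = a
action lengths: √(r_a1²−r_b1²) = 13.967904, √(r_a2²−r_b2²) = 15.958828
base pitch p_b = π·m·cos α = 2.902062
CR = (13.967904 + 15.958828 − 64.256000·sin 23.06300°)/2.902062 = 1.638453
contact ratio ≈ 1.6385

1.6385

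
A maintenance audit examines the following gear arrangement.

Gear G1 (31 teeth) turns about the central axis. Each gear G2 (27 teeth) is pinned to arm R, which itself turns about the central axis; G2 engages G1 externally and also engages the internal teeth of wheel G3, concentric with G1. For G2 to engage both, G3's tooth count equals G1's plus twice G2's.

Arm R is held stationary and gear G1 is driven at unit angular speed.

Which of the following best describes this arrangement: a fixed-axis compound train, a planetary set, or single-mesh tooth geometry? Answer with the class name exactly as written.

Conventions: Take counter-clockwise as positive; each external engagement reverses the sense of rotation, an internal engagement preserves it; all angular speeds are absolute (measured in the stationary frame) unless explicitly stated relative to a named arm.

planetary set

planetary set (31T centre, 27T on arm, 85T internal) — Willis relation
classification: planetary set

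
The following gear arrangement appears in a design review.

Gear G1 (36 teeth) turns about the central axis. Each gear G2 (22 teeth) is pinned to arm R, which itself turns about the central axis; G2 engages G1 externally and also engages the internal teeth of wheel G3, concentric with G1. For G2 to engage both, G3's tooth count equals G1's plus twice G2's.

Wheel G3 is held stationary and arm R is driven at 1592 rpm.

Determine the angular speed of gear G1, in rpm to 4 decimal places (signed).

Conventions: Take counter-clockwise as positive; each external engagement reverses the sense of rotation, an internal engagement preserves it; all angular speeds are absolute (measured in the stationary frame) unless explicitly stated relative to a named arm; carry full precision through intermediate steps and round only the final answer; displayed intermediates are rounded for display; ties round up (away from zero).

recognized (axles ride arm R): planetary set, 36/22/80 teeth
normalise by the input: solve with ω_arm = 1, then scale by 1592 rpm
ring teeth: 36 + 2·22 = 80
36(ω_sun−ω_arm) = −80(ω_ring−ω_arm),  ω_ring = 0, ω_arm = 1
ω_sun = 1 − (80/36)(0−1) = 29/9
scale: ω_sun = 29/9 × 1592 rpm = +5129.7778 rpm

+5129.7778 rpm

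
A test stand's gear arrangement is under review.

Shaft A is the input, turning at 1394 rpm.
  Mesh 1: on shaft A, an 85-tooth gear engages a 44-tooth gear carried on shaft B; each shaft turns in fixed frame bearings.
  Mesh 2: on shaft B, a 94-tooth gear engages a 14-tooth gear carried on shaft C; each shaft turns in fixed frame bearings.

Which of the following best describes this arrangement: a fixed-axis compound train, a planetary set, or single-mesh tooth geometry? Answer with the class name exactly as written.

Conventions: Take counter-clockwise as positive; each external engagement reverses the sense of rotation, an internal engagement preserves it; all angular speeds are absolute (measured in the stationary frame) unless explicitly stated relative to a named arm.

recognized (3 fixed axles, 2 meshes): fixed-axis compound train
classification: fixed-axis compound train

fixed-axis compound train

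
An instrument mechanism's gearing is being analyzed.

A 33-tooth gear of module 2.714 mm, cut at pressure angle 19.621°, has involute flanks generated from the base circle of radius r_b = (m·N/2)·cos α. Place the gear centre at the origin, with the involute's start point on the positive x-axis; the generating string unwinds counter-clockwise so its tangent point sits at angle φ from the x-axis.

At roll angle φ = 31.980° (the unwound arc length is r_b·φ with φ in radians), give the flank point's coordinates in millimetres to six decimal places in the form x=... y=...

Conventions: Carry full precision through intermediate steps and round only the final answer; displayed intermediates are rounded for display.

x=48.248282 y=2.369572

recognized (one wheel, involute flank): single-mesh tooth geometry, m = 2.714, N = 33
pitch radius r_p = m·N/2 = 2.714·33/2 = 44.781000
base radius r_b = r_p·cos α = 44.781000·cos 19.621° = 42.180766
roll angle φ = 31.980° = 0.55815629 rad
x = r_b·(cos φ + φ·sin φ) = 48.248282
y = r_b·(sin φ − φ·cos φ) = 2.369572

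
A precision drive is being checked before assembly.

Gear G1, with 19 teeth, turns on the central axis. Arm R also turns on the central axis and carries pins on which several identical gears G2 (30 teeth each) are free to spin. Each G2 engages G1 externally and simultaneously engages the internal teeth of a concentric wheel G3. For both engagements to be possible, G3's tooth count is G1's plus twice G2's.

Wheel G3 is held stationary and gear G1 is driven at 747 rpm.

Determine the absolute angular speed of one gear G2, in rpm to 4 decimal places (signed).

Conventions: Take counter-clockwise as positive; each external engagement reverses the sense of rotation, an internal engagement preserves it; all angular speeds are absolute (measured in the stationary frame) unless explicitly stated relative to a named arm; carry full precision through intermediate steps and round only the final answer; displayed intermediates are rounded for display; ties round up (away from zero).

planetary set (19T centre, 30T on arm, 79T internal) — Willis relation
normalise by the input: solve with ω_sun = 1, then scale by 747 rpm
ring teeth: 19 + 2·30 = 79
19(ω_sun−ω_arm) = −79(ω_ring−ω_arm),  ω_ring = 0, ω_sun = 1
19(1−ω_arm) = −79(0−ω_arm)  ⇒  98·ω_arm = 19  ⇒  ω_arm = 19/98
sun–planet mesh: 19·(1−19/98) = −30·(ω_p−ω_arm)  ⇒  ω_p−ω_arm = -1501/2940
ω_p = 19/98 − 1501/2940 = -19/60
scale: ω_p = -19/60 × 747 rpm = -236.5500 rpm

-236.5500 rpm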